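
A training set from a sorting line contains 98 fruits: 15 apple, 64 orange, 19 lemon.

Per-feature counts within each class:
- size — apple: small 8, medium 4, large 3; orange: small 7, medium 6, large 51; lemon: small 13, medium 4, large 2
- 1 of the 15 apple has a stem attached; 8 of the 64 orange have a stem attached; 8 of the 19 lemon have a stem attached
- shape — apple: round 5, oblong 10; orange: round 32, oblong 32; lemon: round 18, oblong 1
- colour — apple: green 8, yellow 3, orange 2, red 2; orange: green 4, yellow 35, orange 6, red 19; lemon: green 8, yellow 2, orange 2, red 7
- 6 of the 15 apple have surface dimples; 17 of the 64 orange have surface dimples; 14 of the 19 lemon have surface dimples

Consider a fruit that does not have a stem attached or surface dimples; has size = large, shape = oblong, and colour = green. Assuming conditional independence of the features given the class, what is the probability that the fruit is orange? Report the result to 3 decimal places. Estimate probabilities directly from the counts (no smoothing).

apple: (15/98) × (3/15) × (14/15) × (10/15) × (8/15) × (9/15) ≈ 0.00609524
orange: (64/98) × (51/64) × (56/64) × (32/64) × (4/64) × (47/64) ≈ 0.0104501
lemon: (19/98) × (2/19) × (11/19) × (1/19) × (8/19) × (5/19) ≈ 0.0000689036
P(orange | x) = 0.0104501 / 0.0166142436 ≈ 0.629

0.629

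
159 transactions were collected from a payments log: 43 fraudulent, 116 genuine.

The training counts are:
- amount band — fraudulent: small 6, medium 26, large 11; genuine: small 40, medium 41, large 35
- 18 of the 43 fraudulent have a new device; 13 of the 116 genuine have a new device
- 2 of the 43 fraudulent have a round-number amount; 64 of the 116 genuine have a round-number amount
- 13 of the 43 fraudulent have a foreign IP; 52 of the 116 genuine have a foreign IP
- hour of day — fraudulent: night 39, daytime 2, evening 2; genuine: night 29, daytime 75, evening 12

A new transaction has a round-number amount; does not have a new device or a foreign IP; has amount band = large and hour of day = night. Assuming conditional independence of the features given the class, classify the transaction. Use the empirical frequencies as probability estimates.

fraudulent: (43/159) × (11/43) × (25/43) × (2/43) × (30/43) × (39/43) ≈ 0.0011838
genuine: (116/159) × (35/116) × (103/116) × (64/116) × (64/116) × (29/116) ≈ 0.0148742
Highest score → genuine.

genuine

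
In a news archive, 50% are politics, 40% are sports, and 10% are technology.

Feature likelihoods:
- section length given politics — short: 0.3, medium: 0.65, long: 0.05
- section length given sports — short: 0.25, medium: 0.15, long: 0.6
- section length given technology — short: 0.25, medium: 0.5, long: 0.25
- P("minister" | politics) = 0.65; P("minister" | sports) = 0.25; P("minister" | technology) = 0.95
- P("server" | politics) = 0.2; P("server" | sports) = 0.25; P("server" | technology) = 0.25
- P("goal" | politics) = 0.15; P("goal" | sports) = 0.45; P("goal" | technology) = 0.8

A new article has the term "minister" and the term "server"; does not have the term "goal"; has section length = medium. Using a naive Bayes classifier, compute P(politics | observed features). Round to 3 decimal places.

0.890

politics: 0.5 × 0.65 × 0.65 × 0.2 × (1−0.15) = 0.0359125
sports: 0.4 × 0.15 × 0.25 × 0.25 × (1−0.45) = 0.0020625
technology: 0.1 × 0.5 × 0.95 × 0.25 × (1−0.8) = 0.002375
P(politics | x) = 0.0359125 / 0.04035 ≈ 0.890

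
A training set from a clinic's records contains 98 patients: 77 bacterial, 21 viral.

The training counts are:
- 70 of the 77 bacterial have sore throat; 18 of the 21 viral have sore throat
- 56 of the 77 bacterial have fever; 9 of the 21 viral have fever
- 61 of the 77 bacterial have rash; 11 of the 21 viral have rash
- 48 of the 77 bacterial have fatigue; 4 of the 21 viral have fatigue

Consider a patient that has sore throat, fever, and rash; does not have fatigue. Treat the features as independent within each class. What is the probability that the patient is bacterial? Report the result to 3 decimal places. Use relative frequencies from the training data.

bacterial: (77/98) × (70/77) × (56/77) × (61/77) × (29/77) ≈ 0.154994
viral: (21/98) × (18/21) × (9/21) × (11/21) × (17/21) ≈ 0.0333789
P(bacterial | x) = 0.154994 / 0.1883729 ≈ 0.823

0.823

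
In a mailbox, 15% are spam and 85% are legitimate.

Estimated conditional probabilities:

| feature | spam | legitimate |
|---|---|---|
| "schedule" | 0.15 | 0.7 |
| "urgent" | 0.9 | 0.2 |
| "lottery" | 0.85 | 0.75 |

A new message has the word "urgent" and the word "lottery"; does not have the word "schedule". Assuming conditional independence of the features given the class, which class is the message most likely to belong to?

spam: 0.15 × (1−0.15) × 0.9 × 0.85 = 0.0975375
legitimate: 0.85 × (1−0.7) × 0.2 × 0.75 = 0.03825
Highest score → spam.

spam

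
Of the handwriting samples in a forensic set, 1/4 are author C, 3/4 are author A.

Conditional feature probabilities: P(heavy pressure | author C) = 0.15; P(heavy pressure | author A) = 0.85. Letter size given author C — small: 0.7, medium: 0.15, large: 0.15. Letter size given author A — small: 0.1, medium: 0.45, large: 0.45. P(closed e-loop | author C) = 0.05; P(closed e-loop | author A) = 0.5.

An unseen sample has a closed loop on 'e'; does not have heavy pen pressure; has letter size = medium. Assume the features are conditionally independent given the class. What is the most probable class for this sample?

author A

author C: 0.25 × (1−0.15) × 0.15 × 0.05 = 0.00159375
author A: 0.75 × (1−0.85) × 0.45 × 0.5 = 0.0253125
Highest score → author A.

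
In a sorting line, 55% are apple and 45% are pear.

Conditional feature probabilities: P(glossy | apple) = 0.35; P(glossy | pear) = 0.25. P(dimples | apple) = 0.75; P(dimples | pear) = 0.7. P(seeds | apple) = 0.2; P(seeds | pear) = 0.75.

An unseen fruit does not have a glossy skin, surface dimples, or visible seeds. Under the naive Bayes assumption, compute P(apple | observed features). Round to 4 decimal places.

apple: 0.55 × (1−0.35) × (1−0.75) × (1−0.2) = 0.0715
pear: 0.45 × (1−0.25) × (1−0.7) × (1−0.75) = 0.0253125
P(apple | x) = 0.0715 / 0.0968125 ≈ 0.7385

0.7385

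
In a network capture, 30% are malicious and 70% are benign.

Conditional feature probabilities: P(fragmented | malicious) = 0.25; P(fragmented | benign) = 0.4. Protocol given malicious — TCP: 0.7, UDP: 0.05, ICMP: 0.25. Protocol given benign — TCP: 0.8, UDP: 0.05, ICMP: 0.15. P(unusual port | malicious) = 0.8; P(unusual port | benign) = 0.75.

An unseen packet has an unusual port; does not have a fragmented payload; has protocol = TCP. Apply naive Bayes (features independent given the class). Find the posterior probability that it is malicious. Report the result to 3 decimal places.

malicious: 0.3 × (1−0.25) × 0.7 × 0.8 = 0.126
benign: 0.7 × (1−0.4) × 0.8 × 0.75 = 0.252
P(malicious | x) = 0.126 / 0.378 ≈ 0.333

0.333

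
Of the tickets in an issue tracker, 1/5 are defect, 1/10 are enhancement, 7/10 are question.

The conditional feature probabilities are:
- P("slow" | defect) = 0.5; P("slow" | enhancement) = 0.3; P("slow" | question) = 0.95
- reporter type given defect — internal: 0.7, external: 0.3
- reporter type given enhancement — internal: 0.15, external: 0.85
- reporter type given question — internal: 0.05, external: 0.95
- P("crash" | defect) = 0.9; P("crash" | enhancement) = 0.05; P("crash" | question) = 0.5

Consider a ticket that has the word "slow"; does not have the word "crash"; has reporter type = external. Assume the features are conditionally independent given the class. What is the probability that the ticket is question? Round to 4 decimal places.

0.9206

defect: 0.2 × 0.5 × 0.3 × (1−0.9) = 0.003
enhancement: 0.1 × 0.3 × 0.85 × (1−0.05) = 0.024225
question: 0.7 × 0.95 × 0.95 × (1−0.5) = 0.315875
P(question | x) = 0.315875 / 0.3431 ≈ 0.9206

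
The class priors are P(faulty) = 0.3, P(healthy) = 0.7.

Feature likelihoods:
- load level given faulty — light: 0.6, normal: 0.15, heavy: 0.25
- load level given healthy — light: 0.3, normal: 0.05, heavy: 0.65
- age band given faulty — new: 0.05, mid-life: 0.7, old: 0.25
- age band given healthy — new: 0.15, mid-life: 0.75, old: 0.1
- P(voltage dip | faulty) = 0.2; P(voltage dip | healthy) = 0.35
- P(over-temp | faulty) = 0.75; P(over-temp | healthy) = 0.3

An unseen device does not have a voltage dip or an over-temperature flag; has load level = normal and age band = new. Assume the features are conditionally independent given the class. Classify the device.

faulty: 0.3 × 0.15 × 0.05 × (1−0.2) × (1−0.75) = 0.00045
healthy: 0.7 × 0.05 × 0.15 × (1−0.35) × (1−0.3) = 0.00238875
Highest score → healthy.

healthy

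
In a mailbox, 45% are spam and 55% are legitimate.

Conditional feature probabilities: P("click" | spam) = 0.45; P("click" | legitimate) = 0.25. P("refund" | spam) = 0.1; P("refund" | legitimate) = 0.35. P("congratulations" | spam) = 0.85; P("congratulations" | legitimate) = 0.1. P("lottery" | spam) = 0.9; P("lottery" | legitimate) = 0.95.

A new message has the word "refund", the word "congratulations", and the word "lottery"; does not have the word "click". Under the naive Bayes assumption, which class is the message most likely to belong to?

spam

spam: 0.45 × (1−0.45) × 0.1 × 0.85 × 0.9 = 0.01893375
legitimate: 0.55 × (1−0.25) × 0.35 × 0.1 × 0.95 = 0.013715625
Highest score → spam.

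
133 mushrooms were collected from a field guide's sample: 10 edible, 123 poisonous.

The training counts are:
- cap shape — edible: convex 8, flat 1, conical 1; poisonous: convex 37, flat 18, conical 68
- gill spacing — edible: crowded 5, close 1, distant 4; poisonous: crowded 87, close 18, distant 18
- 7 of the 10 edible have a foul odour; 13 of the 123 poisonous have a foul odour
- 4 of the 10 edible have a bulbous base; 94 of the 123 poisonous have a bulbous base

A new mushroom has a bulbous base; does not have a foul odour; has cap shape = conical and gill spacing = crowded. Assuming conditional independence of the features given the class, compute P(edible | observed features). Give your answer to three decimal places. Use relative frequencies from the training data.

0.002

edible: (10/133) × (1/10) × (5/10) × (3/10) × (4/10) ≈ 0.000451128
poisonous: (123/133) × (68/123) × (87/123) × (110/123) × (94/123) ≈ 0.247162
P(edible | x) = 0.000451128 / 0.247613128 ≈ 0.002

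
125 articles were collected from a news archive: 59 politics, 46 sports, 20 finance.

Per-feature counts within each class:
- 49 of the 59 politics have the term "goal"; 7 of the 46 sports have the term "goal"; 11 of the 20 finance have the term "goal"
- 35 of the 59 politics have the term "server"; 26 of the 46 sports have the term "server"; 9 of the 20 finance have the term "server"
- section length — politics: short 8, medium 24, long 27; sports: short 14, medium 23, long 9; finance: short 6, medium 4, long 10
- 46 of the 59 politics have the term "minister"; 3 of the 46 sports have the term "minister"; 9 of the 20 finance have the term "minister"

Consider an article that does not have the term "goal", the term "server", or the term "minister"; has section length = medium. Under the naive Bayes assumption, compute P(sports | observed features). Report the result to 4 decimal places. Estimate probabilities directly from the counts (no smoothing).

politics: (59/125) × (10/59) × (24/59) × (24/59) × (13/59) ≈ 0.00291675
sports: (46/125) × (39/46) × (20/46) × (23/46) × (43/46) ≈ 0.0634026
finance: (20/125) × (9/20) × (11/20) × (4/20) × (11/20) = 0.004356
P(sports | x) = 0.0634026 / 0.07067535 ≈ 0.8971

0.8971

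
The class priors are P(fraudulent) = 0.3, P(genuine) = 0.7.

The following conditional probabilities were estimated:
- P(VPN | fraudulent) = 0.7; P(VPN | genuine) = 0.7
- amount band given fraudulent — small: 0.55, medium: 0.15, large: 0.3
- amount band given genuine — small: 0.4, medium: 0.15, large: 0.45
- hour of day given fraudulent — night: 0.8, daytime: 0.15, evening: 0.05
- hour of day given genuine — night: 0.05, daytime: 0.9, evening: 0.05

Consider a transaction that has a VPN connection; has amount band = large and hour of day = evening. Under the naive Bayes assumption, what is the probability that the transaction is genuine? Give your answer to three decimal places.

fraudulent: 0.3 × 0.7 × 0.3 × 0.05 = 0.00315
genuine: 0.7 × 0.7 × 0.45 × 0.05 = 0.011025
P(genuine | x) = 0.011025 / 0.014175 ≈ 0.778

0.778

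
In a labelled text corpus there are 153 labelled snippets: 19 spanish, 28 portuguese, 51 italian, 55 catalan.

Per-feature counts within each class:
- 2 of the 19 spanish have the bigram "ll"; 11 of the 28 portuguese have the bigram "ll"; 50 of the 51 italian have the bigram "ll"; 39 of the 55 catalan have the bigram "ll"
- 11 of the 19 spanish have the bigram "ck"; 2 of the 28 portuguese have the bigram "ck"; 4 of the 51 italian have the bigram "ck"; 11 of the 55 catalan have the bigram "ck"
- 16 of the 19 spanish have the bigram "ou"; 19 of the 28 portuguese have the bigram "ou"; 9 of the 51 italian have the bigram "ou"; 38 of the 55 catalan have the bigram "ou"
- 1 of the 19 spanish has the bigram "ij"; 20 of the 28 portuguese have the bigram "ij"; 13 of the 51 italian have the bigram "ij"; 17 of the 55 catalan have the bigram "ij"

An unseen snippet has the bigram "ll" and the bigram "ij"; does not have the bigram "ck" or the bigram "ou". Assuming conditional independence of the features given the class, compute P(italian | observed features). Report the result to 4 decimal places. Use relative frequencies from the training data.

0.6446

spanish: (19/153) × (2/19) × (8/19) × (3/19) × (1/19) ≈ 0.0000457392
portuguese: (28/153) × (11/28) × (26/28) × (9/28) × (20/28) ≈ 0.0153276
italian: (51/153) × (50/51) × (47/51) × (42/51) × (13/51) ≈ 0.0632206
catalan: (55/153) × (39/55) × (44/55) × (17/55) × (17/55) ≈ 0.0194821
P(italian | x) = 0.0632206 / 0.0980760392 ≈ 0.6446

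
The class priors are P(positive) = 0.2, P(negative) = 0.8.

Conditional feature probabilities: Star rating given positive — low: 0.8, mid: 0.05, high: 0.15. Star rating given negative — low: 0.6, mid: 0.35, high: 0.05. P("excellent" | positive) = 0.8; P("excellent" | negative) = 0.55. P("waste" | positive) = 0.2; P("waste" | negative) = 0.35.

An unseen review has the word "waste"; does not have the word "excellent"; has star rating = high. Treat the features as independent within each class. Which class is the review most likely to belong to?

negative

positive: 0.2 × 0.15 × (1−0.8) × 0.2 = 0.0012
negative: 0.8 × 0.05 × (1−0.55) × 0.35 = 0.0063
Highest score → negative.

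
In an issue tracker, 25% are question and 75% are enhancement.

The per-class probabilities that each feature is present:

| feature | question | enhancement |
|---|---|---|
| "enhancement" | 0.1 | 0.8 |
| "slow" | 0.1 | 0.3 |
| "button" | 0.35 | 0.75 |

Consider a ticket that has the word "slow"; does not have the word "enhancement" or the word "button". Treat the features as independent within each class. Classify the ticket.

question: 0.25 × (1−0.1) × 0.1 × (1−0.35) = 0.014625
enhancement: 0.75 × (1−0.8) × 0.3 × (1−0.75) = 0.01125
Highest score → question.

question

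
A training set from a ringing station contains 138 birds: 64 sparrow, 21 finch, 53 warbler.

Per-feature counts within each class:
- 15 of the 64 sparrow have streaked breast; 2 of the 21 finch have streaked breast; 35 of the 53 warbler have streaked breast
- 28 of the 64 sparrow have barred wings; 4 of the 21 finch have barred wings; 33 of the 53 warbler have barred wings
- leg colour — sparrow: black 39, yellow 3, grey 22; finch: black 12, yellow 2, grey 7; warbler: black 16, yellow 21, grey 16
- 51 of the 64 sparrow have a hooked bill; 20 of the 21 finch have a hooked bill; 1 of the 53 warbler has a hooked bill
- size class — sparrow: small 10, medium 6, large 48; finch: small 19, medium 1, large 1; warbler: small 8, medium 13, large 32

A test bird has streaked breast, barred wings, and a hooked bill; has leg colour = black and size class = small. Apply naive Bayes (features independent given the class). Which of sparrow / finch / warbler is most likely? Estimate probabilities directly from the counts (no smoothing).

sparrow: (64/138) × (15/64) × (28/64) × (39/64) × (51/64) × (10/64) ≈ 0.00360815
finch: (21/138) × (2/21) × (4/21) × (12/21) × (20/21) × (19/21) ≈ 0.00135925
warbler: (53/138) × (35/53) × (33/53) × (16/53) × (1/53) × (8/53) ≈ 0.000135772
Highest score → sparrow.

sparrow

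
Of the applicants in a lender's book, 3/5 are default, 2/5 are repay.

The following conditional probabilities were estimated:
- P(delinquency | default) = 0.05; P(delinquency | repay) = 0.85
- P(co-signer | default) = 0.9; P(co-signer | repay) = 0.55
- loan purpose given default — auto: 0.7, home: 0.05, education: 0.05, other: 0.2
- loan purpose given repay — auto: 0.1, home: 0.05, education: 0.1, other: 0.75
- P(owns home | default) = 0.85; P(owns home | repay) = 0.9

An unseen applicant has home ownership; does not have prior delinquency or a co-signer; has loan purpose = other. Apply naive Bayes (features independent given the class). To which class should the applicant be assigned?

default: 0.6 × (1−0.05) × (1−0.9) × 0.2 × 0.85 = 0.00969
repay: 0.4 × (1−0.85) × (1−0.55) × 0.75 × 0.9 = 0.018225
Highest score → repay.

repay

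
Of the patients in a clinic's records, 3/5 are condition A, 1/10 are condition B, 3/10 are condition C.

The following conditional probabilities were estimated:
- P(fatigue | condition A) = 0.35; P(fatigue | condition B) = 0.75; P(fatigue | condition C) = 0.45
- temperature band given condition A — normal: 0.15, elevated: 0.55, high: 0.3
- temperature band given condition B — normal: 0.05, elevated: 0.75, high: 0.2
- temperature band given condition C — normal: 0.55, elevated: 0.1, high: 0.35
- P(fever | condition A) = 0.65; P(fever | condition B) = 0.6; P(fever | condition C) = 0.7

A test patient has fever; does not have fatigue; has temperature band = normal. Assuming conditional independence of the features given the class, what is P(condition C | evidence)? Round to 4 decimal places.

condition A: 0.6 × (1−0.35) × 0.15 × 0.65 = 0.038025
condition B: 0.1 × (1−0.75) × 0.05 × 0.6 = 0.00075
condition C: 0.3 × (1−0.45) × 0.55 × 0.7 = 0.063525
P(condition C | x) = 0.063525 / 0.1023 ≈ 0.6210

0.6210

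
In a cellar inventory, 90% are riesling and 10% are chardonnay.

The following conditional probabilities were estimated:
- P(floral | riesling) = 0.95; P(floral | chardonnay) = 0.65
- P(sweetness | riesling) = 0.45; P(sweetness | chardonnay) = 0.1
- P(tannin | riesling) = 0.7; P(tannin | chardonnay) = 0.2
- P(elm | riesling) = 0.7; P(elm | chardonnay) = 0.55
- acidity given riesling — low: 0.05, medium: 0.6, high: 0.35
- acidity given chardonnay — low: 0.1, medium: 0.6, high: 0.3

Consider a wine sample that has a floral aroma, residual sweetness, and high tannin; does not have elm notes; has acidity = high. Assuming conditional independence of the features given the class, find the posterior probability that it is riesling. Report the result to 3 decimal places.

riesling: 0.9 × 0.95 × 0.45 × 0.7 × (1−0.7) × 0.35 = 0.028279125
chardonnay: 0.1 × 0.65 × 0.1 × 0.2 × (1−0.55) × 0.3 = 0.0001755
P(riesling | x) = 0.028279125 / 0.028454625 ≈ 0.994

0.994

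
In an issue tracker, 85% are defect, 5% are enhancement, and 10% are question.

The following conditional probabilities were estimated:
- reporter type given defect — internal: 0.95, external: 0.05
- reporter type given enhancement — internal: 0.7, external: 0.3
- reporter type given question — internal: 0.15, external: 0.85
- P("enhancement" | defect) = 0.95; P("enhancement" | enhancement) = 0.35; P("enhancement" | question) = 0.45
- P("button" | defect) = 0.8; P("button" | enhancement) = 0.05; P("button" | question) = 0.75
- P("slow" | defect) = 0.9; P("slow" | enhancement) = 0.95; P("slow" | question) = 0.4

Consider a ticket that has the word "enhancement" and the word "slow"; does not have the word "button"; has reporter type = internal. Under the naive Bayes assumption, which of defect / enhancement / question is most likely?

defect

defect: 0.85 × 0.95 × 0.95 × (1−0.8) × 0.9 = 0.1380825
enhancement: 0.05 × 0.7 × 0.35 × (1−0.05) × 0.95 = 0.011055625
question: 0.1 × 0.15 × 0.45 × (1−0.75) × 0.4 = 0.000675
Highest score → defect.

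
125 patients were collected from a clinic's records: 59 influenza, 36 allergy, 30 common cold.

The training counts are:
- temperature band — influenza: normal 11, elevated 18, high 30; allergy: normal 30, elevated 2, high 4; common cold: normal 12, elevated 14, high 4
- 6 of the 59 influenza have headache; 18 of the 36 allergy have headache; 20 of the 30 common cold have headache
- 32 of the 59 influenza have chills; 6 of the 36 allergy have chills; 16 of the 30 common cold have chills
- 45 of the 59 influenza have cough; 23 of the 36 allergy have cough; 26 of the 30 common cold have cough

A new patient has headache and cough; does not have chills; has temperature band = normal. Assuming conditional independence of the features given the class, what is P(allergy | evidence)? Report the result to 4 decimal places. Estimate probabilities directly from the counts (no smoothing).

0.6877

influenza: (59/125) × (11/59) × (6/59) × (27/59) × (45/59) ≈ 0.00312359
allergy: (36/125) × (30/36) × (18/36) × (30/36) × (23/36) ≈ 0.0638889
common cold: (30/125) × (12/30) × (20/30) × (14/30) × (26/30) ≈ 0.0258844
P(allergy | x) = 0.0638889 / 0.09289689 ≈ 0.6877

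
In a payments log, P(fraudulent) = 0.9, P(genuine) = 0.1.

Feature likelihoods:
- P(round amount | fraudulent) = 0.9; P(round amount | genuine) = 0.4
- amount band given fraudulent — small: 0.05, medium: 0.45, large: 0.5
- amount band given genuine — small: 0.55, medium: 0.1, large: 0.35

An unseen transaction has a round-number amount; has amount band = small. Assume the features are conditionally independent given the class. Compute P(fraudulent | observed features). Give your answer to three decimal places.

0.648

fraudulent: 0.9 × 0.9 × 0.05 = 0.0405
genuine: 0.1 × 0.4 × 0.55 = 0.022
P(fraudulent | x) = 0.0405 / 0.0625 ≈ 0.648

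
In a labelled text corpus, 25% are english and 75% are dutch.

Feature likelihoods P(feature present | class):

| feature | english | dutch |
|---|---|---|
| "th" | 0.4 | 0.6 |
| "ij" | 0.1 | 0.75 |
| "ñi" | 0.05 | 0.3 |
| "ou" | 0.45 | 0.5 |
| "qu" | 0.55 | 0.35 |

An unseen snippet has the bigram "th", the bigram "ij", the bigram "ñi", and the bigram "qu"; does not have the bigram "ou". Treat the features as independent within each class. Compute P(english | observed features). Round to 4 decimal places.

0.0085

english: 0.25 × 0.4 × 0.1 × 0.05 × (1−0.45) × 0.55 = 0.00015125
dutch: 0.75 × 0.6 × 0.75 × 0.3 × (1−0.5) × 0.35 = 0.01771875
P(english | x) = 0.00015125 / 0.01787 ≈ 0.0085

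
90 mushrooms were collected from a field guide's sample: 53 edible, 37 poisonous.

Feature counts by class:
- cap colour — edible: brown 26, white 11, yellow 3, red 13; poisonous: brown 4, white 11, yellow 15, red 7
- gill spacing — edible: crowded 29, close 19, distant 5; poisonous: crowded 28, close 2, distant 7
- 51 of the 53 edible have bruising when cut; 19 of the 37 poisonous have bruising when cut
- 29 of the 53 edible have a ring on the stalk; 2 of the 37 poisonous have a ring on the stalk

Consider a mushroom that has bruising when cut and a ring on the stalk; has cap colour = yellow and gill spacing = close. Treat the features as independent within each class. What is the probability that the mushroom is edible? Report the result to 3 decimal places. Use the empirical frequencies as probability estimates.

0.962

edible: (53/90) × (3/53) × (19/53) × (51/53) × (29/53) ≈ 0.00629177
poisonous: (37/90) × (15/37) × (2/37) × (19/37) × (2/37) ≈ 0.000250067
P(edible | x) = 0.00629177 / 0.006541837 ≈ 0.962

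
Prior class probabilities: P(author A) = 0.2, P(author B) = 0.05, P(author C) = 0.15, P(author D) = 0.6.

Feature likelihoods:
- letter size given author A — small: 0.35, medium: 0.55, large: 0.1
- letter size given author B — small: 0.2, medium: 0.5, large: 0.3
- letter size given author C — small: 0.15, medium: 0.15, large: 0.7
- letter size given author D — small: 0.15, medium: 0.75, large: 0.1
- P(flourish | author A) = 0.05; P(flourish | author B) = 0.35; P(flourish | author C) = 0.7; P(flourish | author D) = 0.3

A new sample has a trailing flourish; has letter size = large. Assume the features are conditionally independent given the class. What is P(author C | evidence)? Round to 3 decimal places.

author A: 0.2 × 0.1 × 0.05 = 0.001
author B: 0.05 × 0.3 × 0.35 = 0.00525
author C: 0.15 × 0.7 × 0.7 = 0.0735
author D: 0.6 × 0.1 × 0.3 = 0.018
P(author C | x) = 0.0735 / 0.09775 ≈ 0.752

0.752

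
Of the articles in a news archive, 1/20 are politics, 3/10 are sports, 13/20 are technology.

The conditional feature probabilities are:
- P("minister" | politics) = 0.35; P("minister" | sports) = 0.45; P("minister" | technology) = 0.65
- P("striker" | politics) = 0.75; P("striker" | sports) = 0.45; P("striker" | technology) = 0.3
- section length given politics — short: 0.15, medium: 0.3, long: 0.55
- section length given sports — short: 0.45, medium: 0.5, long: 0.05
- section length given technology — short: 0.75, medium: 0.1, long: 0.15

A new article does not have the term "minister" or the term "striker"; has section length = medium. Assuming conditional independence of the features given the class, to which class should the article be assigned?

sports

politics: 0.05 × (1−0.35) × (1−0.75) × 0.3 = 0.0024375
sports: 0.3 × (1−0.45) × (1−0.45) × 0.5 = 0.045375
technology: 0.65 × (1−0.65) × (1−0.3) × 0.1 = 0.015925
Highest score → sports.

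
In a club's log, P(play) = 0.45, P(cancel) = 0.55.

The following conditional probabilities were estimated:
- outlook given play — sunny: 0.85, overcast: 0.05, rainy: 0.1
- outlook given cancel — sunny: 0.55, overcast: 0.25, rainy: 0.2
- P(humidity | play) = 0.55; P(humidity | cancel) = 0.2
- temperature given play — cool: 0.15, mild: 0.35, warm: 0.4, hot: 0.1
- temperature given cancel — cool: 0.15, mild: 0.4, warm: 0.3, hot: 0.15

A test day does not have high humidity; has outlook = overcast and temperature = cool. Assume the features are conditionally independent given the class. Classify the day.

play: 0.45 × 0.05 × (1−0.55) × 0.15 = 0.00151875
cancel: 0.55 × 0.25 × (1−0.2) × 0.15 = 0.0165
Highest score → cancel.

cancel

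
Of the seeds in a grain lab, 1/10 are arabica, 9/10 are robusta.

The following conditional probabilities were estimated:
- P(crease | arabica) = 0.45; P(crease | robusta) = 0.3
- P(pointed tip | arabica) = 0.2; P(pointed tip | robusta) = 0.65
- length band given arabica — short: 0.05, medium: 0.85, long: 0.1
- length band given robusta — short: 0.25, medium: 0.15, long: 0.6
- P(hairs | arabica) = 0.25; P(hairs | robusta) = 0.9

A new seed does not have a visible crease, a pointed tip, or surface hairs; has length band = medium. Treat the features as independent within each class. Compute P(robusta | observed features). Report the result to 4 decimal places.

arabica: 0.1 × (1−0.45) × (1−0.2) × 0.85 × (1−0.25) = 0.02805
robusta: 0.9 × (1−0.3) × (1−0.65) × 0.15 × (1−0.9) = 0.0033075
P(robusta | x) = 0.0033075 / 0.0313575 ≈ 0.1055

0.1055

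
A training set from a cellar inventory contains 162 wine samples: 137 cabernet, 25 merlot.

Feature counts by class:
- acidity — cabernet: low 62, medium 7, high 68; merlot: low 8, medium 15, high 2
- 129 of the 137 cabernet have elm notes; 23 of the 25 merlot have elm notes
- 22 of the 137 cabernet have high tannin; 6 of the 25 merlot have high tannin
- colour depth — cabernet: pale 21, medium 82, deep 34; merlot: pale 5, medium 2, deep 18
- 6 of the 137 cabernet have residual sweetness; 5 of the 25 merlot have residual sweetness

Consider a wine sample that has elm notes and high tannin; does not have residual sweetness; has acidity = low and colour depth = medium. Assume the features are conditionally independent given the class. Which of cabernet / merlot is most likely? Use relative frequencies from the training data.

cabernet: (137/162) × (62/137) × (129/137) × (22/137) × (82/137) × (131/137) ≈ 0.0331201
merlot: (25/162) × (8/25) × (23/25) × (6/25) × (2/25) × (20/25) ≈ 0.000697837
Highest score → cabernet.

cabernet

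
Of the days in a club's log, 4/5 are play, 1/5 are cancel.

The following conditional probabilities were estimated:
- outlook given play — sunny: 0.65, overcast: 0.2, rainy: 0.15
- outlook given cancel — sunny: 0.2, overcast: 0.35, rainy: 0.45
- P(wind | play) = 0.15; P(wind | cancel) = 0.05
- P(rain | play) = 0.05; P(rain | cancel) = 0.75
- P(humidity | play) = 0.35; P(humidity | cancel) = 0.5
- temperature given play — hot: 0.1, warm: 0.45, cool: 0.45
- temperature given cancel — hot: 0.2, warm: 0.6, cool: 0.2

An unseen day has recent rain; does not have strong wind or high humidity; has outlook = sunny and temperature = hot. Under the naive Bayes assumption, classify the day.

play: 0.8 × 0.65 × (1−0.15) × 0.05 × (1−0.35) × 0.1 = 0.0014365
cancel: 0.2 × 0.2 × (1−0.05) × 0.75 × (1−0.5) × 0.2 = 0.00285
Highest score → cancel.

cancel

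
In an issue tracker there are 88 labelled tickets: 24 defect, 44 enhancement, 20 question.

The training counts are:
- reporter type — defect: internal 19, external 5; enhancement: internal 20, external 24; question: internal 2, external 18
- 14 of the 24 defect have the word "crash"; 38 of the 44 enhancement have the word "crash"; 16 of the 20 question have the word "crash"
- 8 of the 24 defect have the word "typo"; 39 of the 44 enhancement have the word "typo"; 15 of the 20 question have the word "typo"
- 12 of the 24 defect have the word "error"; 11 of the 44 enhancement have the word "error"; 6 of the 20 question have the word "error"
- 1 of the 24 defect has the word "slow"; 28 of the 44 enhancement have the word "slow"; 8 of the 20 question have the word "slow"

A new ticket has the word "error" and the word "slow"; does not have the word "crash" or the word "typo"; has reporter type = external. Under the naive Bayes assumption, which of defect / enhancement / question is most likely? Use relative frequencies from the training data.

question

defect: (24/88) × (5/24) × (10/24) × (16/24) × (12/24) × (1/24) ≈ 0.000328809
enhancement: (44/88) × (24/44) × (6/44) × (5/44) × (11/44) × (28/44) ≈ 0.000672341
question: (20/88) × (18/20) × (4/20) × (5/20) × (6/20) × (8/20) ≈ 0.00122727
Highest score → question.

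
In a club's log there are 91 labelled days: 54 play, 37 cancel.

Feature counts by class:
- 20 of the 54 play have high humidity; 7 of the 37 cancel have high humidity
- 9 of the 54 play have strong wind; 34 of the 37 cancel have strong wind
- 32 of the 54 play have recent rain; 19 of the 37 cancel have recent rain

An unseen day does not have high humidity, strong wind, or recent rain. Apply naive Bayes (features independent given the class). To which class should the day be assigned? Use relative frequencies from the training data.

play: (54/91) × (34/54) × (45/54) × (22/54) ≈ 0.126848
cancel: (37/91) × (30/37) × (3/37) × (18/37) ≈ 0.0130038
Highest score → play.

play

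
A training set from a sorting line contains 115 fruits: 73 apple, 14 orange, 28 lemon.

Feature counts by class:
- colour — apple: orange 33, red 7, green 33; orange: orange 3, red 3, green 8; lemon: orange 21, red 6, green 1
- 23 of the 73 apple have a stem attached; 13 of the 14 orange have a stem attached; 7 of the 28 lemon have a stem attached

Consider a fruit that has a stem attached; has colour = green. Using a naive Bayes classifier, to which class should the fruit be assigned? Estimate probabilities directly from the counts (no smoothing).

apple

apple: (73/115) × (33/73) × (23/73) ≈ 0.090411
orange: (14/115) × (8/14) × (13/14) ≈ 0.0645963
lemon: (28/115) × (1/28) × (7/28) ≈ 0.00217391
Highest score → apple.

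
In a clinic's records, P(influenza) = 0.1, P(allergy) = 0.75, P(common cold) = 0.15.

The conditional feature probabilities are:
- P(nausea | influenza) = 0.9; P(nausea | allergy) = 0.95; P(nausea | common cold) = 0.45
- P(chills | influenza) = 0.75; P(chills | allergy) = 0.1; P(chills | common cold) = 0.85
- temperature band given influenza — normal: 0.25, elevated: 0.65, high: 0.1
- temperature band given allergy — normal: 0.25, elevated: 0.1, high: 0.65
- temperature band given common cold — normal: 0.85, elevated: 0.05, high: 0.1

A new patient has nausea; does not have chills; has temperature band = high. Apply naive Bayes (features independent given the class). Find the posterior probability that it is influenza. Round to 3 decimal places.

influenza: 0.1 × 0.9 × (1−0.75) × 0.1 = 0.00225
allergy: 0.75 × 0.95 × (1−0.1) × 0.65 = 0.4168125
common cold: 0.15 × 0.45 × (1−0.85) × 0.1 = 0.0010125
P(influenza | x) = 0.00225 / 0.420075 ≈ 0.005

0.005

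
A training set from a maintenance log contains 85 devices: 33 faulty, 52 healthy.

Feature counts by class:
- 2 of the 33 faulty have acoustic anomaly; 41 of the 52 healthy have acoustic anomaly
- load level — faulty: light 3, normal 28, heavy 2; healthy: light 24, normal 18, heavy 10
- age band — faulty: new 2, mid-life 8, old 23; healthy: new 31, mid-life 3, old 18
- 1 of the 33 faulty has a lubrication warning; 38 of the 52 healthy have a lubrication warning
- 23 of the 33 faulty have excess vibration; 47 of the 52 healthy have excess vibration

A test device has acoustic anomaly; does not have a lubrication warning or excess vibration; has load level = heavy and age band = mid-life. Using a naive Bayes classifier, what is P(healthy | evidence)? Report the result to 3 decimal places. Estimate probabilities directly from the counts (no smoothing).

faulty: (33/85) × (2/33) × (2/33) × (8/33) × (32/33) × (10/33) ≈ 0.000101584
healthy: (52/85) × (41/52) × (10/52) × (3/52) × (14/52) × (5/52) ≈ 0.000138539
P(healthy | x) = 0.000138539 / 0.000240123 ≈ 0.577

0.577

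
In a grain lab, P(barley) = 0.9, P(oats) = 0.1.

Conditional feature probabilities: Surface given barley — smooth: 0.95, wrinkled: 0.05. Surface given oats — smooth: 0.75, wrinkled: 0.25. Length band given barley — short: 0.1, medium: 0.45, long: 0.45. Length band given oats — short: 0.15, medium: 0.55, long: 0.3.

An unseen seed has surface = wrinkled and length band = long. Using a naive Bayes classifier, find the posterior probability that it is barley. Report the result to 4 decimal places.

0.7297

barley: 0.9 × 0.05 × 0.45 = 0.02025
oats: 0.1 × 0.25 × 0.3 = 0.0075
P(barley | x) = 0.02025 / 0.02775 ≈ 0.7297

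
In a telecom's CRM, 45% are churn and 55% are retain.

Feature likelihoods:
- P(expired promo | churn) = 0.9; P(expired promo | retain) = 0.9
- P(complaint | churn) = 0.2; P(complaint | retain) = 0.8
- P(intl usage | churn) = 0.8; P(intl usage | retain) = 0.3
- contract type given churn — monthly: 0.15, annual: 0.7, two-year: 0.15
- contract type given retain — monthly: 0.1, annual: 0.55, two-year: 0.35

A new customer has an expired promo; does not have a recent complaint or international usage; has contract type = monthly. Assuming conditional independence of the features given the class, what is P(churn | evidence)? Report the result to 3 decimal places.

churn: 0.45 × 0.9 × (1−0.2) × (1−0.8) × 0.15 = 0.00972
retain: 0.55 × 0.9 × (1−0.8) × (1−0.3) × 0.1 = 0.00693
P(churn | x) = 0.00972 / 0.01665 ≈ 0.584

0.584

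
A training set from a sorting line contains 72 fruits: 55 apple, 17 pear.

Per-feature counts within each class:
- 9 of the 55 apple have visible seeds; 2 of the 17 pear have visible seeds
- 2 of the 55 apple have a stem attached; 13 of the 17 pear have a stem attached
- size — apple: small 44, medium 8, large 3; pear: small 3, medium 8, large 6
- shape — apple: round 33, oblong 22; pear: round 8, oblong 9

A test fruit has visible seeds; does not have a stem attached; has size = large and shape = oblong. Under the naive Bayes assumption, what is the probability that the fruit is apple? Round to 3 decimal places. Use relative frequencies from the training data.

apple: (55/72) × (9/55) × (53/55) × (3/55) × (22/55) ≈ 0.0026281
pear: (17/72) × (2/17) × (4/17) × (6/17) × (9/17) ≈ 0.00122125
P(apple | x) = 0.0026281 / 0.00384935 ≈ 0.683

0.683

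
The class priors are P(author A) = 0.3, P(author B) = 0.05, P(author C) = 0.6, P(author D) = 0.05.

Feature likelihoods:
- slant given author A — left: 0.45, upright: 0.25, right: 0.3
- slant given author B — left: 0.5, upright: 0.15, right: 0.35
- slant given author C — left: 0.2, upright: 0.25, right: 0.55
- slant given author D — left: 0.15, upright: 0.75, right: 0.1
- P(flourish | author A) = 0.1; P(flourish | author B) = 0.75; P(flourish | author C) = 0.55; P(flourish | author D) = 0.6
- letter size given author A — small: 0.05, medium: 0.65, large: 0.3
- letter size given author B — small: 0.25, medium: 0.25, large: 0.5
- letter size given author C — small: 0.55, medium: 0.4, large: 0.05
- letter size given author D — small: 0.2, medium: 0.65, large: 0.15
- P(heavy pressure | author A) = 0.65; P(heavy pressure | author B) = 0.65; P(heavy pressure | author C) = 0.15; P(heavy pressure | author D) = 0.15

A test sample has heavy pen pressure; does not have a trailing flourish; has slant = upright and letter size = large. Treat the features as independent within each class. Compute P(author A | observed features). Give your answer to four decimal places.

author A: 0.3 × 0.25 × (1−0.1) × 0.3 × 0.65 = 0.0131625
author B: 0.05 × 0.15 × (1−0.75) × 0.5 × 0.65 = 0.000609375
author C: 0.6 × 0.25 × (1−0.55) × 0.05 × 0.15 = 0.00050625
author D: 0.05 × 0.75 × (1−0.6) × 0.15 × 0.15 = 0.0003375
P(author A | x) = 0.0131625 / 0.014615625 ≈ 0.9006

0.9006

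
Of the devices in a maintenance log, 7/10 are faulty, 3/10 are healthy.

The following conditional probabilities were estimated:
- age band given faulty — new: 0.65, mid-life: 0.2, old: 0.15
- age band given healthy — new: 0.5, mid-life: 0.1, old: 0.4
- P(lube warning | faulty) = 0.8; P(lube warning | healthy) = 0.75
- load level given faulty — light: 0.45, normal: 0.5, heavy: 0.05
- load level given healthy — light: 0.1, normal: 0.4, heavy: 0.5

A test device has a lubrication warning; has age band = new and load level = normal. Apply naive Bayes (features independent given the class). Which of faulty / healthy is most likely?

faulty: 0.7 × 0.65 × 0.8 × 0.5 = 0.182
healthy: 0.3 × 0.5 × 0.75 × 0.4 = 0.045
Highest score → faulty.

faulty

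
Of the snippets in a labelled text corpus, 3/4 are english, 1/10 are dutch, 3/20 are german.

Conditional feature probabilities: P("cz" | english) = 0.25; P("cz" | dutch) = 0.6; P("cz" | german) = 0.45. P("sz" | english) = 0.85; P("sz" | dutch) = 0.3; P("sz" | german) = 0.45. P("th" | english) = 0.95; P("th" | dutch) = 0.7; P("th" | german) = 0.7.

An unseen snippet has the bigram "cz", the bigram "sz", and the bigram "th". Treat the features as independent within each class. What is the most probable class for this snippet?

english: 0.75 × 0.25 × 0.85 × 0.95 = 0.15140625
dutch: 0.1 × 0.6 × 0.3 × 0.7 = 0.0126
german: 0.15 × 0.45 × 0.45 × 0.7 = 0.0212625
Highest score → english.

english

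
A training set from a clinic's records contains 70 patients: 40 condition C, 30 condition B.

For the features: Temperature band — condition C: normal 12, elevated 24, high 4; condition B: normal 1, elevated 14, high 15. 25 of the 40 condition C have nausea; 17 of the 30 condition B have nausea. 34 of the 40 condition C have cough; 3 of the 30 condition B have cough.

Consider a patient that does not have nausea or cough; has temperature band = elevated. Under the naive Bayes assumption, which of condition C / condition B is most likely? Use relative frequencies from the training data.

condition B

condition C: (40/70) × (24/40) × (15/40) × (6/40) ≈ 0.0192857
condition B: (30/70) × (14/30) × (13/30) × (27/30) = 0.078
Highest score → condition B.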